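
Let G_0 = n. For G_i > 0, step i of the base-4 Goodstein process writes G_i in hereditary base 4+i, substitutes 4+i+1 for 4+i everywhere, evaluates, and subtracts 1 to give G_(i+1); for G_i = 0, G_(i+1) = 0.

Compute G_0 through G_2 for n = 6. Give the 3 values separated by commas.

6, 6, 6

G_0 = 6. HB_4(6) = 4 + 2. Bump = 7. G_1 = 6.
G_1 = 6. HB_5(6) = 5 + 1. Bump = 7. G_2 = 6.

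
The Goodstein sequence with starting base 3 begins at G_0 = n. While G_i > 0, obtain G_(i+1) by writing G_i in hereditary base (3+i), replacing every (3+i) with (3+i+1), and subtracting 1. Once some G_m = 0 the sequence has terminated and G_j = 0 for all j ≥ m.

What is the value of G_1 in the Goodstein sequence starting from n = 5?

5

base 3: 5 = 3 + 2; at 4: 4 + 2 = 6; next = 5
base 4: 5 = 4 + 1; at 5: 5 + 1 = 6; next = 5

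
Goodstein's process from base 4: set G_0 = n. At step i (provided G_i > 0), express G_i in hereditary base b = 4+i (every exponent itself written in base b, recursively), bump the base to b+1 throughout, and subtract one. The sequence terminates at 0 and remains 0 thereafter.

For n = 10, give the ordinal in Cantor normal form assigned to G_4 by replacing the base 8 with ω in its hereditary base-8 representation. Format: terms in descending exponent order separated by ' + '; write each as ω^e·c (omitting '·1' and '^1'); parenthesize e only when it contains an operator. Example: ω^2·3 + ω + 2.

10 —HB4→ 2·4 + 2 —bump→ 2·5 + 2 = 12 —(−1)→ 11
11 —HB5→ 2·5 + 1 —bump→ 2·6 + 1 = 13 —(−1)→ 12
12 —HB6→ 2·6 —bump→ 2·7 = 14 —(−1)→ 13
13 —HB7→ 7 + 6 —bump→ 8 + 6 = 14 —(−1)→ 13
13 —HB8→ 8 + 5 —bump→ 9 + 5 = 14 —(−1)→ 13

ω + 5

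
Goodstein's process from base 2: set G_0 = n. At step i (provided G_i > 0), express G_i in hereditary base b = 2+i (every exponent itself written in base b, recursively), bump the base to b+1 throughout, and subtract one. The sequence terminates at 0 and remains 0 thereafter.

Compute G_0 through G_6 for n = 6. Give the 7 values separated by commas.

step 0: 6 = 2^2 + 2; sub 3 for 2: 3^3 + 3; = 30; G_1 = 30−1 = 29
step 1: 29 = 3^3 + 2; sub 4 for 3: 4^4 + 2; = 258; G_2 = 258−1 = 257
step 2: 257 = 4^4 + 1; sub 5 for 4: 5^5 + 1; = 3126; G_3 = 3126−1 = 3125
step 3: 3125 = 5^5; sub 6 for 5: 6^6; = 46656; G_4 = 46656−1 = 46655
step 4: 46655 = 5·6^5 + 5·6^4 + 5·6^3 + 5·6^2 + 5·6 + 5; sub 7 for 6: 5·7^5 + 5·7^4 + 5·7^3 + 5·7^2 + 5·7 + 5; = 98040; G_5 = 98040−1 = 98039
step 5: 98039 = 5·7^5 + 5·7^4 + 5·7^3 + 5·7^2 + 5·7 + 4; sub 8 for 7: 5·8^5 + 5·8^4 + 5·8^3 + 5·8^2 + 5·8 + 4; = 187244; G_6 = 187244−1 = 187243

6, 29, 257, 3125, 46655, 98039, 187243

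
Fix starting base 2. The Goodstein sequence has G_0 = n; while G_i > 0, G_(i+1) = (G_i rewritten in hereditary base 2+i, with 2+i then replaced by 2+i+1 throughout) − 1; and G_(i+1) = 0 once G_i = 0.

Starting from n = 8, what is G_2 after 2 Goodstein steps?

i=0: 8 = 2^(2 + 1) (b=2); 2→3: 3^(3 + 1) = 81; 81−1 = 80
i=1: 80 = 2·3^3 + 2·3^2 + 2·3 + 2 (b=3); 3→4: 2·4^4 + 2·4^2 + 2·4 + 2 = 554; 554−1 = 553
i=2: 553 = 2·4^4 + 2·4^2 + 2·4 + 1 (b=4); 4→5: 2·5^5 + 2·5^2 + 2·5 + 1 = 6311; 6311−1 = 6310

553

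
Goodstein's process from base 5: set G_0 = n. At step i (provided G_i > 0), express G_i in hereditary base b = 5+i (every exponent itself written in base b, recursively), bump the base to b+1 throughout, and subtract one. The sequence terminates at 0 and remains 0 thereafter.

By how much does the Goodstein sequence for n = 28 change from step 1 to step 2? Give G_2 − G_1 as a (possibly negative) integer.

i=0: 28 = 5^2 + 3 (b=5); 5→6: 6^2 + 3 = 39; 39−1 = 38
i=1: 38 = 6^2 + 2 (b=6); 6→7: 7^2 + 2 = 51; 51−1 = 50

12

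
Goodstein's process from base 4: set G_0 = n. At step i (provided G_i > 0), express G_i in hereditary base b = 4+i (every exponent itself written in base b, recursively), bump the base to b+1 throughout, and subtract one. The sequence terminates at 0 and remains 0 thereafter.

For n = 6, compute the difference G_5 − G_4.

-1

6 —HB4→ 4 + 2 —bump→ 5 + 2 = 7 —(−1)→ 6
6 —HB5→ 5 + 1 —bump→ 6 + 1 = 7 —(−1)→ 6
6 —HB6→ 6 —bump→ 7 = 7 —(−1)→ 6
6 —HB7→ 6 —bump→ 6 = 6 —(−1)→ 5
5 —HB8→ 5 —bump→ 5 = 5 —(−1)→ 4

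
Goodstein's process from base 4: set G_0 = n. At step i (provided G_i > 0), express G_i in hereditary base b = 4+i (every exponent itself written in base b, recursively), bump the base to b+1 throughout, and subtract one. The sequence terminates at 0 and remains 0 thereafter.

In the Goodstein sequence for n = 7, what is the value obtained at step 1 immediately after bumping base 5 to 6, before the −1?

8

(0) 7|_4 = 4 + 3 ↦ 5 + 3|_5 = 8 ⇒ 7
(1) 7|_5 = 5 + 2 ↦ 6 + 2|_6 = 8 ⇒ 7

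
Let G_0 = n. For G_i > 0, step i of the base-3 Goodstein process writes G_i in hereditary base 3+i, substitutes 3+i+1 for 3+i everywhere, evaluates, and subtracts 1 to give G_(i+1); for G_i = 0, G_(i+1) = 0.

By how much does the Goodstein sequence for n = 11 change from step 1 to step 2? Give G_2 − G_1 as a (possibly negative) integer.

8

G_0 = 11. HB_3(11) = 3^2 + 2. Bump = 18. G_1 = 17.
G_1 = 17. HB_4(17) = 4^2 + 1. Bump = 26. G_2 = 25.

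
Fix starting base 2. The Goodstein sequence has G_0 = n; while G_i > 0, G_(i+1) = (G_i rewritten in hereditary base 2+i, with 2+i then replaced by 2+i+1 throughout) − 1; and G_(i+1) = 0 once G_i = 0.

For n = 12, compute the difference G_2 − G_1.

958

G_0 = 12. HB_2(12) = 2^(2 + 1) + 2^2. Bump = 108. G_1 = 107.
G_1 = 107. HB_3(107) = 3^(3 + 1) + 2·3^2 + 2·3 + 2. Bump = 1066. G_2 = 1065.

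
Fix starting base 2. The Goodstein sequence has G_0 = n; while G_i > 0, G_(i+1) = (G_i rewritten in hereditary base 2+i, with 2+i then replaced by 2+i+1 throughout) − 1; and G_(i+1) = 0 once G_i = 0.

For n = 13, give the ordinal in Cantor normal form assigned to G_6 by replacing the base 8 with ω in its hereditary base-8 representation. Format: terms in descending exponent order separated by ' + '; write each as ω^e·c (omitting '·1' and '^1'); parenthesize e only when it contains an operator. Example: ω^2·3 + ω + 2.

ω^(ω + 1) + ω^3·3 + ω^2·3 + ω·2 + 7

base 2: 13 = 2^(2 + 1) + 2^2 + 1; at 3: 3^(3 + 1) + 3^3 + 1 = 109; next = 108
base 3: 108 = 3^(3 + 1) + 3^3; at 4: 4^(4 + 1) + 4^4 = 1280; next = 1279
base 4: 1279 = 4^(4 + 1) + 3·4^3 + 3·4^2 + 3·4 + 3; at 5: 5^(5 + 1) + 3·5^3 + 3·5^2 + 3·5 + 3 = 16093; next = 16092
base 5: 16092 = 5^(5 + 1) + 3·5^3 + 3·5^2 + 3·5 + 2; at 6: 6^(6 + 1) + 3·6^3 + 3·6^2 + 3·6 + 2 = 280712; next = 280711
base 6: 280711 = 6^(6 + 1) + 3·6^3 + 3·6^2 + 3·6 + 1; at 7: 7^(7 + 1) + 3·7^3 + 3·7^2 + 3·7 + 1 = 5765999; next = 5765998
base 7: 5765998 = 7^(7 + 1) + 3·7^3 + 3·7^2 + 3·7; at 8: 8^(8 + 1) + 3·8^3 + 3·8^2 + 3·8 = 134219480; next = 134219479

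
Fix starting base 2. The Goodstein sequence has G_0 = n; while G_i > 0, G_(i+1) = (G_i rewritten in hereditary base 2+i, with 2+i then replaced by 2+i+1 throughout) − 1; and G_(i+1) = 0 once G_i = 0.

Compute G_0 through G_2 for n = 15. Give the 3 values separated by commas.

15, 111, 1283

[0] 15 ≡ 2^(2 + 1) + 2^2 + 2 + 1 (base 2). Lift 3: 112. −1: 111.
[1] 111 ≡ 3^(3 + 1) + 3^3 + 3 (base 3). Lift 4: 1284. −1: 1283.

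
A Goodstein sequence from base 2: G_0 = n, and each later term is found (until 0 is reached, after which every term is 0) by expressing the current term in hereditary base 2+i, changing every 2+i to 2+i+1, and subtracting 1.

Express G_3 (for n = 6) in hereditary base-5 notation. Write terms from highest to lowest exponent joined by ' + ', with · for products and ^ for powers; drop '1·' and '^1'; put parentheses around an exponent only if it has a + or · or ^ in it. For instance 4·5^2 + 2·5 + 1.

[0] 6 ≡ 2^2 + 2 (base 2). Lift 3: 30. −1: 29.
[1] 29 ≡ 3^3 + 2 (base 3). Lift 4: 258. −1: 257.
[2] 257 ≡ 4^4 + 1 (base 4). Lift 5: 3126. −1: 3125.

5^5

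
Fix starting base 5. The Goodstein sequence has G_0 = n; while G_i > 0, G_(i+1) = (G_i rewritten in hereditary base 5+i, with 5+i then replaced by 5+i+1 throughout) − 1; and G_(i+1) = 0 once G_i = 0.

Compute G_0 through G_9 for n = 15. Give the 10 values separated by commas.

15, 17, 18, 19, 20, 21, 22, 23, 23, 23

G_0 = 15. HB_5(15) = 3·5. Bump = 18. G_1 = 17.
G_1 = 17. HB_6(17) = 2·6 + 5. Bump = 19. G_2 = 18.
G_2 = 18. HB_7(18) = 2·7 + 4. Bump = 20. G_3 = 19.
G_3 = 19. HB_8(19) = 2·8 + 3. Bump = 21. G_4 = 20.
G_4 = 20. HB_9(20) = 2·9 + 2. Bump = 22. G_5 = 21.
G_5 = 21. HB_10(21) = 2·10 + 1. Bump = 23. G_6 = 22.
G_6 = 22. HB_11(22) = 2·11. Bump = 24. G_7 = 23.
G_7 = 23. HB_12(23) = 12 + 11. Bump = 24. G_8 = 23.
G_8 = 23. HB_13(23) = 13 + 10. Bump = 24. G_9 = 23.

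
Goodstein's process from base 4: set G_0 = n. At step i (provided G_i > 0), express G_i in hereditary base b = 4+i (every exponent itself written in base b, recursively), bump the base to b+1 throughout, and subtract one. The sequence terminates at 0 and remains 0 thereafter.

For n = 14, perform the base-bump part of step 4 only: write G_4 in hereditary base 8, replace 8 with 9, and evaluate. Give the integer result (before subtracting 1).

step 0: 14 = 3·4 + 2; sub 5 for 4: 3·5 + 2; = 17; G_1 = 17−1 = 16
step 1: 16 = 3·5 + 1; sub 6 for 5: 3·6 + 1; = 19; G_2 = 19−1 = 18
step 2: 18 = 3·6; sub 7 for 6: 3·7; = 21; G_3 = 21−1 = 20
step 3: 20 = 2·7 + 6; sub 8 for 7: 2·8 + 6; = 22; G_4 = 22−1 = 21
step 4: 21 = 2·8 + 5; sub 9 for 8: 2·9 + 5; = 23; G_5 = 23−1 = 22

23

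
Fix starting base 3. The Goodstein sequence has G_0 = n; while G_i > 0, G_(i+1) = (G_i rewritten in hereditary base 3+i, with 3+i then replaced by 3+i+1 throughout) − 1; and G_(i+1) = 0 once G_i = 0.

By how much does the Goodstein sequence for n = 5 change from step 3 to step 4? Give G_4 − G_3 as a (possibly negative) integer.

[0] 5 ≡ 3 + 2 (base 3). Lift 4: 6. −1: 5.
[1] 5 ≡ 4 + 1 (base 4). Lift 5: 6. −1: 5.
[2] 5 ≡ 5 (base 5). Lift 6: 6. −1: 5.
[3] 5 ≡ 5 (base 6). Lift 7: 5. −1: 4.

-1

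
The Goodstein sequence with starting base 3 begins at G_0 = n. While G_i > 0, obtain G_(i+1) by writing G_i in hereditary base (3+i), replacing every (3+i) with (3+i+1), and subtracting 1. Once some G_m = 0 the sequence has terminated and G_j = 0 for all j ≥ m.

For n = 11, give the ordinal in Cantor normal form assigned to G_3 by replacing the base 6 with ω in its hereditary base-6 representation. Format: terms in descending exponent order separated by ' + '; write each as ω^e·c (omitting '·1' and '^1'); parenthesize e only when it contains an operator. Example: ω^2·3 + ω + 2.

i=0: 11 = 3^2 + 2 (b=3); 3→4: 4^2 + 2 = 18; 18−1 = 17
i=1: 17 = 4^2 + 1 (b=4); 4→5: 5^2 + 1 = 26; 26−1 = 25
i=2: 25 = 5^2 (b=5); 5→6: 6^2 = 36; 36−1 = 35

ω·5 + 5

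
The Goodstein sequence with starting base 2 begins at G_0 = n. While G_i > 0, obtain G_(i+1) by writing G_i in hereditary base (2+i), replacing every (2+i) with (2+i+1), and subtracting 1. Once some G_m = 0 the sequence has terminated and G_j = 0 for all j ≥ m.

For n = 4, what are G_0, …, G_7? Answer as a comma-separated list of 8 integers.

base 2: 4 = 2^2; at 3: 3^3 = 27; next = 26
base 3: 26 = 2·3^2 + 2·3 + 2; at 4: 2·4^2 + 2·4 + 2 = 42; next = 41
base 4: 41 = 2·4^2 + 2·4 + 1; at 5: 2·5^2 + 2·5 + 1 = 61; next = 60
base 5: 60 = 2·5^2 + 2·5; at 6: 2·6^2 + 2·6 = 84; next = 83
base 6: 83 = 2·6^2 + 6 + 5; at 7: 2·7^2 + 7 + 5 = 110; next = 109
base 7: 109 = 2·7^2 + 7 + 4; at 8: 2·8^2 + 8 + 4 = 140; next = 139
base 8: 139 = 2·8^2 + 8 + 3; at 9: 2·9^2 + 9 + 3 = 174; next = 173

4, 26, 41, 60, 83, 109, 139, 173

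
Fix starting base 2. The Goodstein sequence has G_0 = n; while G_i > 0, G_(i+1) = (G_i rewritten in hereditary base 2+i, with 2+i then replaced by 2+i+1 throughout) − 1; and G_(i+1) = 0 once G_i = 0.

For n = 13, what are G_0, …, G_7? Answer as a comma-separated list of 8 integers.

G_0=13  [base 2] 2^(2 + 1) + 2^2 + 1  →[2↦3]→  3^(3 + 1) + 3^3 + 1 = 109  −1 ⇒ G_1=108
G_1=108  [base 3] 3^(3 + 1) + 3^3  →[3↦4]→  4^(4 + 1) + 4^4 = 1280  −1 ⇒ G_2=1279
G_2=1279  [base 4] 4^(4 + 1) + 3·4^3 + 3·4^2 + 3·4 + 3  →[4↦5]→  5^(5 + 1) + 3·5^3 + 3·5^2 + 3·5 + 3 = 16093  −1 ⇒ G_3=16092
G_3=16092  [base 5] 5^(5 + 1) + 3·5^3 + 3·5^2 + 3·5 + 2  →[5↦6]→  6^(6 + 1) + 3·6^3 + 3·6^2 + 3·6 + 2 = 280712  −1 ⇒ G_4=280711
G_4=280711  [base 6] 6^(6 + 1) + 3·6^3 + 3·6^2 + 3·6 + 1  →[6↦7]→  7^(7 + 1) + 3·7^3 + 3·7^2 + 3·7 + 1 = 5765999  −1 ⇒ G_5=5765998
G_5=5765998  [base 7] 7^(7 + 1) + 3·7^3 + 3·7^2 + 3·7  →[7↦8]→  8^(8 + 1) + 3·8^3 + 3·8^2 + 3·8 = 134219480  −1 ⇒ G_6=134219479
G_6=134219479  [base 8] 8^(8 + 1) + 3·8^3 + 3·8^2 + 2·8 + 7  →[8↦9]→  9^(9 + 1) + 3·9^3 + 3·9^2 + 2·9 + 7 = 3486786856  −1 ⇒ G_7=3486786855

13, 108, 1279, 16092, 280711, 5765998, 134219479, 3486786855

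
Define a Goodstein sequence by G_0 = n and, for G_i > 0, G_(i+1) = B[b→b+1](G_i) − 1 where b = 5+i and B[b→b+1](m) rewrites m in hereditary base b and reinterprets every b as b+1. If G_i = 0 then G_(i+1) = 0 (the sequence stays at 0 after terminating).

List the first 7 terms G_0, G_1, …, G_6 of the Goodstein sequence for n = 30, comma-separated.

(0) 30|_5 = 5^2 + 5 ↦ 6^2 + 6|_6 = 42 ⇒ 41
(1) 41|_6 = 6^2 + 5 ↦ 7^2 + 5|_7 = 54 ⇒ 53
(2) 53|_7 = 7^2 + 4 ↦ 8^2 + 4|_8 = 68 ⇒ 67
(3) 67|_8 = 8^2 + 3 ↦ 9^2 + 3|_9 = 84 ⇒ 83
(4) 83|_9 = 9^2 + 2 ↦ 10^2 + 2|_10 = 102 ⇒ 101
(5) 101|_10 = 10^2 + 1 ↦ 11^2 + 1|_11 = 122 ⇒ 121

30, 41, 53, 67, 83, 101, 121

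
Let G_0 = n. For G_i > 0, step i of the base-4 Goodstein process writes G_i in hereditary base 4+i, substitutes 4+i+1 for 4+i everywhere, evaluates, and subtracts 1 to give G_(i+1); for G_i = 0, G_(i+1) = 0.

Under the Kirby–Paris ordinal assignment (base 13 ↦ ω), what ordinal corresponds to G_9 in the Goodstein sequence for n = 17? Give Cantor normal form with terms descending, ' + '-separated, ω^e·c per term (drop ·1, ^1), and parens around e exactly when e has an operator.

step 0: 17 = 4^2 + 1; sub 5 for 4: 5^2 + 1; = 26; G_1 = 26−1 = 25
step 1: 25 = 5^2; sub 6 for 5: 6^2; = 36; G_2 = 36−1 = 35
step 2: 35 = 5·6 + 5; sub 7 for 6: 5·7 + 5; = 40; G_3 = 40−1 = 39
step 3: 39 = 5·7 + 4; sub 8 for 7: 5·8 + 4; = 44; G_4 = 44−1 = 43
step 4: 43 = 5·8 + 3; sub 9 for 8: 5·9 + 3; = 48; G_5 = 48−1 = 47
step 5: 47 = 5·9 + 2; sub 10 for 9: 5·10 + 2; = 52; G_6 = 52−1 = 51
step 6: 51 = 5·10 + 1; sub 11 for 10: 5·11 + 1; = 56; G_7 = 56−1 = 55
step 7: 55 = 5·11; sub 12 for 11: 5·12; = 60; G_8 = 60−1 = 59
step 8: 59 = 4·12 + 11; sub 13 for 12: 4·13 + 11; = 63; G_9 = 63−1 = 62

ω·4 + 10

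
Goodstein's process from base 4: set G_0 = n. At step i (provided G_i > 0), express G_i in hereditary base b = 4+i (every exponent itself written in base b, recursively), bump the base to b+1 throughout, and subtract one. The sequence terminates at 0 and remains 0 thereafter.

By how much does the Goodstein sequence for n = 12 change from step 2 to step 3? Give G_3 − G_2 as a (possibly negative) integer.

1

step 0: 12 = 3·4; sub 5 for 4: 3·5; = 15; G_1 = 15−1 = 14
step 1: 14 = 2·5 + 4; sub 6 for 5: 2·6 + 4; = 16; G_2 = 16−1 = 15
step 2: 15 = 2·6 + 3; sub 7 for 6: 2·7 + 3; = 17; G_3 = 17−1 = 16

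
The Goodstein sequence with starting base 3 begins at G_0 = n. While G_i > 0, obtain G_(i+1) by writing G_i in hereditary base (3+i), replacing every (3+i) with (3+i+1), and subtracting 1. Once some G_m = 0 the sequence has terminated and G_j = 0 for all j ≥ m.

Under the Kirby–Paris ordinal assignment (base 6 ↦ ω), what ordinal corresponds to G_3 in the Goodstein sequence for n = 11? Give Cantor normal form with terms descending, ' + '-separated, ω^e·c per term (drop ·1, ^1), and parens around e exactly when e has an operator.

G_0 = 11. HB_3(11) = 3^2 + 2. Bump = 18. G_1 = 17.
G_1 = 17. HB_4(17) = 4^2 + 1. Bump = 26. G_2 = 25.
G_2 = 25. HB_5(25) = 5^2. Bump = 36. G_3 = 35.

ω·5 + 5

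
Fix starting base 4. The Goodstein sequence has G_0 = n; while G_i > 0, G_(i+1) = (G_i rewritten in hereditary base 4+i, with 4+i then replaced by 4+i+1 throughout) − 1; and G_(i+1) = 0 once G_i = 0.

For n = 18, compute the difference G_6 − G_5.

18 —HB4→ 4^2 + 2 —bump→ 5^2 + 2 = 27 —(−1)→ 26
26 —HB5→ 5^2 + 1 —bump→ 6^2 + 1 = 37 —(−1)→ 36
36 —HB6→ 6^2 —bump→ 7^2 = 49 —(−1)→ 48
48 —HB7→ 6·7 + 6 —bump→ 6·8 + 6 = 54 —(−1)→ 53
53 —HB8→ 6·8 + 5 —bump→ 6·9 + 5 = 59 —(−1)→ 58
58 —HB9→ 6·9 + 4 —bump→ 6·10 + 4 = 64 —(−1)→ 63

5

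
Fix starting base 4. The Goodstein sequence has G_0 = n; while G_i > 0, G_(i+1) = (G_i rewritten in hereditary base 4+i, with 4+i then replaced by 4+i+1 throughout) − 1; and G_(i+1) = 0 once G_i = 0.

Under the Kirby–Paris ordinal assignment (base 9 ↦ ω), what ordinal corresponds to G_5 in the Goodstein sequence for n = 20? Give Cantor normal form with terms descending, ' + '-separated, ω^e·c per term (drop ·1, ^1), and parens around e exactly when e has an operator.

ω^2

20 —HB4→ 4^2 + 4 —bump→ 5^2 + 5 = 30 —(−1)→ 29
29 —HB5→ 5^2 + 4 —bump→ 6^2 + 4 = 40 —(−1)→ 39
39 —HB6→ 6^2 + 3 —bump→ 7^2 + 3 = 52 —(−1)→ 51
51 —HB7→ 7^2 + 2 —bump→ 8^2 + 2 = 66 —(−1)→ 65
65 —HB8→ 8^2 + 1 —bump→ 9^2 + 1 = 82 —(−1)→ 81
81 —HB9→ 9^2 —bump→ 10^2 = 100 —(−1)→ 99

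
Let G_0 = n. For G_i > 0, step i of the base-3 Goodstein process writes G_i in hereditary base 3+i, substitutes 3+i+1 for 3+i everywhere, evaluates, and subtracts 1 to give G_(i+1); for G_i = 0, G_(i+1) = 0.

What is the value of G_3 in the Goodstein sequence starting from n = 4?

3

i=0: 4 = 3 + 1 (b=3); 3→4: 4 + 1 = 5; 5−1 = 4
i=1: 4 = 4 (b=4); 4→5: 5 = 5; 5−1 = 4
i=2: 4 = 4 (b=5); 5→6: 4 = 4; 4−1 = 3
i=3: 3 = 3 (b=6); 6→7: 3 = 3; 3−1 = 2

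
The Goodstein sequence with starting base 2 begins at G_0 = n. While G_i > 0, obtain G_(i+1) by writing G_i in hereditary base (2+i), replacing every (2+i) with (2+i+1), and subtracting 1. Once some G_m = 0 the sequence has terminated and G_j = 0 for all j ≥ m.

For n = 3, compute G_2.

3

G_0=3  [base 2] 2 + 1  →[2↦3]→  3 + 1 = 4  −1 ⇒ G_1=3
G_1=3  [base 3] 3  →[3↦4]→  4 = 4  −1 ⇒ G_2=3
G_2=3  [base 4] 3  →[4↦5]→  3 = 3  −1 ⇒ G_3=2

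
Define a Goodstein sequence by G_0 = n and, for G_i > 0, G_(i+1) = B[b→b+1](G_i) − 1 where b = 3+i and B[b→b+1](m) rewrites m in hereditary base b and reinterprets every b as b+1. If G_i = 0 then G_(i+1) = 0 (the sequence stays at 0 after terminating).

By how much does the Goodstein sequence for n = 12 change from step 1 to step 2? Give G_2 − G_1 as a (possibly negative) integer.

8

i=0: 12 = 3^2 + 3 (b=3); 3→4: 4^2 + 4 = 20; 20−1 = 19
i=1: 19 = 4^2 + 3 (b=4); 4→5: 5^2 + 3 = 28; 28−1 = 27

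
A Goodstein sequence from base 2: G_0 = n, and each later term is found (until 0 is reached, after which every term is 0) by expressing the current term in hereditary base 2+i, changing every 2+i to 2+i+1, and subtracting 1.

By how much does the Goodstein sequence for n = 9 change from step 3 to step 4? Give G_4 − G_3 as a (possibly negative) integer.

9 —HB2→ 2^(2 + 1) + 1 —bump→ 3^(3 + 1) + 1 = 82 —(−1)→ 81
81 —HB3→ 3^(3 + 1) —bump→ 4^(4 + 1) = 1024 —(−1)→ 1023
1023 —HB4→ 3·4^4 + 3·4^3 + 3·4^2 + 3·4 + 3 —bump→ 3·5^5 + 3·5^3 + 3·5^2 + 3·5 + 3 = 9843 —(−1)→ 9842
9842 —HB5→ 3·5^5 + 3·5^3 + 3·5^2 + 3·5 + 2 —bump→ 3·6^6 + 3·6^3 + 3·6^2 + 3·6 + 2 = 140744 —(−1)→ 140743

130901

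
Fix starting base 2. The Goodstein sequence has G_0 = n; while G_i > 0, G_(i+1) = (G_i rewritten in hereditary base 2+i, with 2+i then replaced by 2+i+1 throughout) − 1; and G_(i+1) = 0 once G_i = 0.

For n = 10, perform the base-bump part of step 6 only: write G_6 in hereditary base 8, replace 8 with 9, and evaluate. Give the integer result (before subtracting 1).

1937434593

G_0=10  [base 2] 2^(2 + 1) + 2  →[2↦3]→  3^(3 + 1) + 3 = 84  −1 ⇒ G_1=83
G_1=83  [base 3] 3^(3 + 1) + 2  →[3↦4]→  4^(4 + 1) + 2 = 1026  −1 ⇒ G_2=1025
G_2=1025  [base 4] 4^(4 + 1) + 1  →[4↦5]→  5^(5 + 1) + 1 = 15626  −1 ⇒ G_3=15625
G_3=15625  [base 5] 5^(5 + 1)  →[5↦6]→  6^(6 + 1) = 279936  −1 ⇒ G_4=279935
G_4=279935  [base 6] 5·6^6 + 5·6^5 + 5·6^4 + 5·6^3 + 5·6^2 + 5·6 + 5  →[6↦7]→  5·7^7 + 5·7^5 + 5·7^4 + 5·7^3 + 5·7^2 + 5·7 + 5 = 4215755  −1 ⇒ G_5=4215754
G_5=4215754  [base 7] 5·7^7 + 5·7^5 + 5·7^4 + 5·7^3 + 5·7^2 + 5·7 + 4  →[7↦8]→  5·8^8 + 5·8^5 + 5·8^4 + 5·8^3 + 5·8^2 + 5·8 + 4 = 84073324  −1 ⇒ G_6=84073323
G_6=84073323  [base 8] 5·8^8 + 5·8^5 + 5·8^4 + 5·8^3 + 5·8^2 + 5·8 + 3  →[8↦9]→  5·9^9 + 5·9^5 + 5·9^4 + 5·9^3 + 5·9^2 + 5·9 + 3 = 1937434593  −1 ⇒ G_7=1937434592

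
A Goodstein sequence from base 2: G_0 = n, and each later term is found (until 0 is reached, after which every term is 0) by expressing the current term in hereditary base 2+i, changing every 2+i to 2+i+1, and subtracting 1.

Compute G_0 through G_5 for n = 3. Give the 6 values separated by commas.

3, 3, 3, 2, 1, 0

base 2: 3 = 2 + 1; at 3: 3 + 1 = 4; next = 3
base 3: 3 = 3; at 4: 4 = 4; next = 3
base 4: 3 = 3; at 5: 3 = 3; next = 2
base 5: 2 = 2; at 6: 2 = 2; next = 1
base 6: 1 = 1; at 7: 1 = 1; next = 0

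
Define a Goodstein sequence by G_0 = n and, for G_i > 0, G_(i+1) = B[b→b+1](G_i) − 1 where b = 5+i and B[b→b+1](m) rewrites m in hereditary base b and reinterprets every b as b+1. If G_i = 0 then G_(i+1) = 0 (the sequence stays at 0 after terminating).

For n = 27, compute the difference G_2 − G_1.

12

27 —HB5→ 5^2 + 2 —bump→ 6^2 + 2 = 38 —(−1)→ 37
37 —HB6→ 6^2 + 1 —bump→ 7^2 + 1 = 50 —(−1)→ 49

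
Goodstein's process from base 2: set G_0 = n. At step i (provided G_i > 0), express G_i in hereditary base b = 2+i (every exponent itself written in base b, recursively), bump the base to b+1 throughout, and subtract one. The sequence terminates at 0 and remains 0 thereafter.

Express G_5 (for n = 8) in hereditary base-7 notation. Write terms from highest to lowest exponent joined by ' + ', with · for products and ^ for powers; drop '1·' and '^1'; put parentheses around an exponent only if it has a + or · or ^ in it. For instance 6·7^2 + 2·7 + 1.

2·7^7 + 2·7^2 + 7 + 4

i=0: 8 = 2^(2 + 1) (b=2); 2→3: 3^(3 + 1) = 81; 81−1 = 80
i=1: 80 = 2·3^3 + 2·3^2 + 2·3 + 2 (b=3); 3→4: 2·4^4 + 2·4^2 + 2·4 + 2 = 554; 554−1 = 553
i=2: 553 = 2·4^4 + 2·4^2 + 2·4 + 1 (b=4); 4→5: 2·5^5 + 2·5^2 + 2·5 + 1 = 6311; 6311−1 = 6310
i=3: 6310 = 2·5^5 + 2·5^2 + 2·5 (b=5); 5→6: 2·6^6 + 2·6^2 + 2·6 = 93396; 93396−1 = 93395
i=4: 93395 = 2·6^6 + 2·6^2 + 6 + 5 (b=6); 6→7: 2·7^7 + 2·7^2 + 7 + 5 = 1647196; 1647196−1 = 1647195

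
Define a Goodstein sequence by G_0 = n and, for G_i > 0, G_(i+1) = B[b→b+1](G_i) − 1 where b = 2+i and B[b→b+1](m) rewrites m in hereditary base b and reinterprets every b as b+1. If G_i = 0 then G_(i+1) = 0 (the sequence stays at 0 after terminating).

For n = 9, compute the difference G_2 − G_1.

942

(0) 9|_2 = 2^(2 + 1) + 1 ↦ 3^(3 + 1) + 1|_3 = 82 ⇒ 81
(1) 81|_3 = 3^(3 + 1) ↦ 4^(4 + 1)|_4 = 1024 ⇒ 1023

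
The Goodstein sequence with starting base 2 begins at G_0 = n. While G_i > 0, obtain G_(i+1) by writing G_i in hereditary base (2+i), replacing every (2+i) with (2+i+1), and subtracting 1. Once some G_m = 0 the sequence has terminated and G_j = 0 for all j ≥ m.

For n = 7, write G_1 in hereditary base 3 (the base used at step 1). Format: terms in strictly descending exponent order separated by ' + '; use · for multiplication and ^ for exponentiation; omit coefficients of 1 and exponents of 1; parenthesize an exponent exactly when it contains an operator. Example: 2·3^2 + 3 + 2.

base 2: 7 = 2^2 + 2 + 1; at 3: 3^3 + 3 + 1 = 31; next = 30
base 3: 30 = 3^3 + 3; at 4: 4^4 + 4 = 260; next = 259

3^3 + 3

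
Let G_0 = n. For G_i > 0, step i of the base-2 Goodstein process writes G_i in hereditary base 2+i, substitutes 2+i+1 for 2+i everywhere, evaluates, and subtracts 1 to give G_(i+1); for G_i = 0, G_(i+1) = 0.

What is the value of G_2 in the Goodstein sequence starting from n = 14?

1281

(0) 14|_2 = 2^(2 + 1) + 2^2 + 2 ↦ 3^(3 + 1) + 3^3 + 3|_3 = 111 ⇒ 110
(1) 110|_3 = 3^(3 + 1) + 3^3 + 2 ↦ 4^(4 + 1) + 4^4 + 2|_4 = 1282 ⇒ 1281
(2) 1281|_4 = 4^(4 + 1) + 4^4 + 1 ↦ 5^(5 + 1) + 5^5 + 1|_5 = 18751 ⇒ 18750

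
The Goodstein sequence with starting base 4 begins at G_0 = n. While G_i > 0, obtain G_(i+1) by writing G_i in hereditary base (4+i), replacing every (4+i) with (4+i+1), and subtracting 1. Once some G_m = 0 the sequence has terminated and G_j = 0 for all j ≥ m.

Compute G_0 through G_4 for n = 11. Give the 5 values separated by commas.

11, 12, 13, 14, 15

step 0: 11 = 2·4 + 3; sub 5 for 4: 2·5 + 3; = 13; G_1 = 13−1 = 12
step 1: 12 = 2·5 + 2; sub 6 for 5: 2·6 + 2; = 14; G_2 = 14−1 = 13
step 2: 13 = 2·6 + 1; sub 7 for 6: 2·7 + 1; = 15; G_3 = 15−1 = 14
step 3: 14 = 2·7; sub 8 for 7: 2·8; = 16; G_4 = 16−1 = 15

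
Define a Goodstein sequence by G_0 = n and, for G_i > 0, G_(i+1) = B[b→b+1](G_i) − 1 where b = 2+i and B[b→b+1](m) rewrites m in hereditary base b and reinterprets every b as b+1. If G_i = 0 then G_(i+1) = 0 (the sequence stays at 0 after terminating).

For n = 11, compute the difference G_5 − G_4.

5484864

step 0: 11 = 2^(2 + 1) + 2 + 1; sub 3 for 2: 3^(3 + 1) + 3 + 1; = 85; G_1 = 85−1 = 84
step 1: 84 = 3^(3 + 1) + 3; sub 4 for 3: 4^(4 + 1) + 4; = 1028; G_2 = 1028−1 = 1027
step 2: 1027 = 4^(4 + 1) + 3; sub 5 for 4: 5^(5 + 1) + 3; = 15628; G_3 = 15628−1 = 15627
step 3: 15627 = 5^(5 + 1) + 2; sub 6 for 5: 6^(6 + 1) + 2; = 279938; G_4 = 279938−1 = 279937
step 4: 279937 = 6^(6 + 1) + 1; sub 7 for 6: 7^(7 + 1) + 1; = 5764802; G_5 = 5764802−1 = 5764801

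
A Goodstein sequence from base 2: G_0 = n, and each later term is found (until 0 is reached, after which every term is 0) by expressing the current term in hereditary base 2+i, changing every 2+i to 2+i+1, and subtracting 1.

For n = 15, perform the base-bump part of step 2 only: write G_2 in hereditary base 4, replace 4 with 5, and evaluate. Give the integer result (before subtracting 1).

18753

[0] 15 ≡ 2^(2 + 1) + 2^2 + 2 + 1 (base 2). Lift 3: 112. −1: 111.
[1] 111 ≡ 3^(3 + 1) + 3^3 + 3 (base 3). Lift 4: 1284. −1: 1283.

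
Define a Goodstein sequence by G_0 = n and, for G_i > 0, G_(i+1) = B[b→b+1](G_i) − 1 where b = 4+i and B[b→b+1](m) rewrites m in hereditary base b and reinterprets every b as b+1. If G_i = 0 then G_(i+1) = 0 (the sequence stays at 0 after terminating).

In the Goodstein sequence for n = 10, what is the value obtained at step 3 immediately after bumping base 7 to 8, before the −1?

14

step 0: 10 = 2·4 + 2; sub 5 for 4: 2·5 + 2; = 12; G_1 = 12−1 = 11
step 1: 11 = 2·5 + 1; sub 6 for 5: 2·6 + 1; = 13; G_2 = 13−1 = 12
step 2: 12 = 2·6; sub 7 for 6: 2·7; = 14; G_3 = 14−1 = 13
step 3: 13 = 7 + 6; sub 8 for 7: 8 + 6; = 14; G_4 = 14−1 = 13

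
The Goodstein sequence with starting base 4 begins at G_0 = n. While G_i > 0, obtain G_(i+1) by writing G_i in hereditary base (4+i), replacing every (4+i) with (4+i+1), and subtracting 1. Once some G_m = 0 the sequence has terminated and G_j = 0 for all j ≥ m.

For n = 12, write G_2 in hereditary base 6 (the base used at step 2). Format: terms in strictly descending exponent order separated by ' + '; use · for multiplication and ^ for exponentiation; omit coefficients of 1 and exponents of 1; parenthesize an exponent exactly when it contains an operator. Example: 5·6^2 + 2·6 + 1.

G_0 = 12. HB_4(12) = 3·4. Bump = 15. G_1 = 14.
G_1 = 14. HB_5(14) = 2·5 + 4. Bump = 16. G_2 = 15.

2·6 + 3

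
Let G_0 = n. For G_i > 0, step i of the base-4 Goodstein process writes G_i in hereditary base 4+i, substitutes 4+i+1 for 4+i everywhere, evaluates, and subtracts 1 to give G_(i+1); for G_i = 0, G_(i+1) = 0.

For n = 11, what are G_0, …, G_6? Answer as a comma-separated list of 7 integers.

[0] 11 ≡ 2·4 + 3 (base 4). Lift 5: 13. −1: 12.
[1] 12 ≡ 2·5 + 2 (base 5). Lift 6: 14. −1: 13.
[2] 13 ≡ 2·6 + 1 (base 6). Lift 7: 15. −1: 14.
[3] 14 ≡ 2·7 (base 7). Lift 8: 16. −1: 15.
[4] 15 ≡ 8 + 7 (base 8). Lift 9: 16. −1: 15.
[5] 15 ≡ 9 + 6 (base 9). Lift 10: 16. −1: 15.

11, 12, 13, 14, 15, 15, 15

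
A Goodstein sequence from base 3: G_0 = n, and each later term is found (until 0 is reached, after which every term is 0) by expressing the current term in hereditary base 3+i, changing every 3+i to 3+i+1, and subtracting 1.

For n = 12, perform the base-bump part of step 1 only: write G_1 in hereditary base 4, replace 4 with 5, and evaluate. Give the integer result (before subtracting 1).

G_0 = 12. HB_3(12) = 3^2 + 3. Bump = 20. G_1 = 19.
G_1 = 19. HB_4(19) = 4^2 + 3. Bump = 28. G_2 = 27.

28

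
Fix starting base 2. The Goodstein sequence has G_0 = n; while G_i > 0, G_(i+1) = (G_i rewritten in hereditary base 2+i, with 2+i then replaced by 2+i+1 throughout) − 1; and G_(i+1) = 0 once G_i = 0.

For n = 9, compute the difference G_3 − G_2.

8819

step 0: 9 = 2^(2 + 1) + 1; sub 3 for 2: 3^(3 + 1) + 1; = 82; G_1 = 82−1 = 81
step 1: 81 = 3^(3 + 1); sub 4 for 3: 4^(4 + 1); = 1024; G_2 = 1024−1 = 1023
step 2: 1023 = 3·4^4 + 3·4^3 + 3·4^2 + 3·4 + 3; sub 5 for 4: 3·5^5 + 3·5^3 + 3·5^2 + 3·5 + 3; = 9843; G_3 = 9843−1 = 9842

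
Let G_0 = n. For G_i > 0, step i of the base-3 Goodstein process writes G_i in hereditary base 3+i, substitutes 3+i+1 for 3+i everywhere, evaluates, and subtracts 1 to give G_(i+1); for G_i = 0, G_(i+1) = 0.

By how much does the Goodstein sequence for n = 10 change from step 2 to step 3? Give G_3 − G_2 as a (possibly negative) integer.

3

step 0: 10 = 3^2 + 1; sub 4 for 3: 4^2 + 1; = 17; G_1 = 17−1 = 16
step 1: 16 = 4^2; sub 5 for 4: 5^2; = 25; G_2 = 25−1 = 24
step 2: 24 = 4·5 + 4; sub 6 for 5: 4·6 + 4; = 28; G_3 = 28−1 = 27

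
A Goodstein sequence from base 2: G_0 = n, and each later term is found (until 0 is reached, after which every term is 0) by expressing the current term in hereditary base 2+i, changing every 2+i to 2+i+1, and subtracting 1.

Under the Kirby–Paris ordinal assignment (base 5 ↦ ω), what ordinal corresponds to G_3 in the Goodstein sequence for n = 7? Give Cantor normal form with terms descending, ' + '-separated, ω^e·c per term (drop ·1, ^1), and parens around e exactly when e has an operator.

7 —HB2→ 2^2 + 2 + 1 —bump→ 3^3 + 3 + 1 = 31 —(−1)→ 30
30 —HB3→ 3^3 + 3 —bump→ 4^4 + 4 = 260 —(−1)→ 259
259 —HB4→ 4^4 + 3 —bump→ 5^5 + 3 = 3128 —(−1)→ 3127
3127 —HB5→ 5^5 + 2 —bump→ 6^6 + 2 = 46658 —(−1)→ 46657

ω^ω + 2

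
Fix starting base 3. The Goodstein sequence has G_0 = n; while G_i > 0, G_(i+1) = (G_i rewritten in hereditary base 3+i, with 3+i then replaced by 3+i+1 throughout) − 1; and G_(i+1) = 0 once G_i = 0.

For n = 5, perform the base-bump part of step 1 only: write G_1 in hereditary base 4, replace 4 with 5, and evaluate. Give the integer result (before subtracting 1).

6

i=0: 5 = 3 + 2 (b=3); 3→4: 4 + 2 = 6; 6−1 = 5
i=1: 5 = 4 + 1 (b=4); 4→5: 5 + 1 = 6; 6−1 = 5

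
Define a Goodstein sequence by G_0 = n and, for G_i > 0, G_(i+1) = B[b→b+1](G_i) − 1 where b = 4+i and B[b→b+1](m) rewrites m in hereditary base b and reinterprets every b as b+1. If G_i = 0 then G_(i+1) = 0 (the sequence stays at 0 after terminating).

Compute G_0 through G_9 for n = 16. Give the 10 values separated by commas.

16, 24, 27, 30, 33, 36, 39, 41, 43, 45

base 4: 16 = 4^2; at 5: 5^2 = 25; next = 24
base 5: 24 = 4·5 + 4; at 6: 4·6 + 4 = 28; next = 27
base 6: 27 = 4·6 + 3; at 7: 4·7 + 3 = 31; next = 30
base 7: 30 = 4·7 + 2; at 8: 4·8 + 2 = 34; next = 33
base 8: 33 = 4·8 + 1; at 9: 4·9 + 1 = 37; next = 36
base 9: 36 = 4·9; at 10: 4·10 = 40; next = 39
base 10: 39 = 3·10 + 9; at 11: 3·11 + 9 = 42; next = 41
base 11: 41 = 3·11 + 8; at 12: 3·12 + 8 = 44; next = 43
base 12: 43 = 3·12 + 7; at 13: 3·13 + 7 = 46; next = 45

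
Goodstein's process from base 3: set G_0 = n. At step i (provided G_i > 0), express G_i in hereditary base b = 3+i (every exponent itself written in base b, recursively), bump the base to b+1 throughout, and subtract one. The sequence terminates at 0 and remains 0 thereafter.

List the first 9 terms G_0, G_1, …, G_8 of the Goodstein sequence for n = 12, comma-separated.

12 —HB3→ 3^2 + 3 —bump→ 4^2 + 4 = 20 —(−1)→ 19
19 —HB4→ 4^2 + 3 —bump→ 5^2 + 3 = 28 —(−1)→ 27
27 —HB5→ 5^2 + 2 —bump→ 6^2 + 2 = 38 —(−1)→ 37
37 —HB6→ 6^2 + 1 —bump→ 7^2 + 1 = 50 —(−1)→ 49
49 —HB7→ 7^2 —bump→ 8^2 = 64 —(−1)→ 63
63 —HB8→ 7·8 + 7 —bump→ 7·9 + 7 = 70 —(−1)→ 69
69 —HB9→ 7·9 + 6 —bump→ 7·10 + 6 = 76 —(−1)→ 75
75 —HB10→ 7·10 + 5 —bump→ 7·11 + 5 = 82 —(−1)→ 81

12, 19, 27, 37, 49, 63, 69, 75, 81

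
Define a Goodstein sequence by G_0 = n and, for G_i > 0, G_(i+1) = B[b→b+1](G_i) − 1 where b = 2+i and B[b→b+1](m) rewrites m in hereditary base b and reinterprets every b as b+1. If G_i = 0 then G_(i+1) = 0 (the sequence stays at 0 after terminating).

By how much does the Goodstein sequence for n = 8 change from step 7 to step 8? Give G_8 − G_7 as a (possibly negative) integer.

G_0 = 8. HB_2(8) = 2^(2 + 1). Bump = 81. G_1 = 80.
G_1 = 80. HB_3(80) = 2·3^3 + 2·3^2 + 2·3 + 2. Bump = 554. G_2 = 553.
G_2 = 553. HB_4(553) = 2·4^4 + 2·4^2 + 2·4 + 1. Bump = 6311. G_3 = 6310.
G_3 = 6310. HB_5(6310) = 2·5^5 + 2·5^2 + 2·5. Bump = 93396. G_4 = 93395.
G_4 = 93395. HB_6(93395) = 2·6^6 + 2·6^2 + 6 + 5. Bump = 1647196. G_5 = 1647195.
G_5 = 1647195. HB_7(1647195) = 2·7^7 + 2·7^2 + 7 + 4. Bump = 33554572. G_6 = 33554571.
G_6 = 33554571. HB_8(33554571) = 2·8^8 + 2·8^2 + 8 + 3. Bump = 774841152. G_7 = 774841151.
G_7 = 774841151. HB_9(774841151) = 2·9^9 + 2·9^2 + 9 + 2. Bump = 20000000212. G_8 = 20000000211.

19225159060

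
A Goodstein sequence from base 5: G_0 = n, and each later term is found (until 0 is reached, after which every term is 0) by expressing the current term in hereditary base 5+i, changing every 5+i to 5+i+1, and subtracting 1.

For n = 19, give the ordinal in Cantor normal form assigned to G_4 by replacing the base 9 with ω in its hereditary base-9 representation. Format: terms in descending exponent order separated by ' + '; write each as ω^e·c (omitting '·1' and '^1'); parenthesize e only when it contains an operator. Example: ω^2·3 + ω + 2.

i=0: 19 = 3·5 + 4 (b=5); 5→6: 3·6 + 4 = 22; 22−1 = 21
i=1: 21 = 3·6 + 3 (b=6); 6→7: 3·7 + 3 = 24; 24−1 = 23
i=2: 23 = 3·7 + 2 (b=7); 7→8: 3·8 + 2 = 26; 26−1 = 25
i=3: 25 = 3·8 + 1 (b=8); 8→9: 3·9 + 1 = 28; 28−1 = 27
i=4: 27 = 3·9 (b=9); 9→10: 3·10 = 30; 30−1 = 29

ω·3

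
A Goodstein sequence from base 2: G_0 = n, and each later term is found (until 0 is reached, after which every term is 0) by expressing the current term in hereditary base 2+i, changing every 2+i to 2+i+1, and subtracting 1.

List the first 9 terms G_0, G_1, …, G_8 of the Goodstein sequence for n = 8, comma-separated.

base 2: 8 = 2^(2 + 1); at 3: 3^(3 + 1) = 81; next = 80
base 3: 80 = 2·3^3 + 2·3^2 + 2·3 + 2; at 4: 2·4^4 + 2·4^2 + 2·4 + 2 = 554; next = 553
base 4: 553 = 2·4^4 + 2·4^2 + 2·4 + 1; at 5: 2·5^5 + 2·5^2 + 2·5 + 1 = 6311; next = 6310
base 5: 6310 = 2·5^5 + 2·5^2 + 2·5; at 6: 2·6^6 + 2·6^2 + 2·6 = 93396; next = 93395
base 6: 93395 = 2·6^6 + 2·6^2 + 6 + 5; at 7: 2·7^7 + 2·7^2 + 7 + 5 = 1647196; next = 1647195
base 7: 1647195 = 2·7^7 + 2·7^2 + 7 + 4; at 8: 2·8^8 + 2·8^2 + 8 + 4 = 33554572; next = 33554571
base 8: 33554571 = 2·8^8 + 2·8^2 + 8 + 3; at 9: 2·9^9 + 2·9^2 + 9 + 3 = 774841152; next = 774841151
base 9: 774841151 = 2·9^9 + 2·9^2 + 9 + 2; at 10: 2·10^10 + 2·10^2 + 10 + 2 = 20000000212; next = 20000000211

8, 80, 553, 6310, 93395, 1647195, 33554571, 774841151, 20000000211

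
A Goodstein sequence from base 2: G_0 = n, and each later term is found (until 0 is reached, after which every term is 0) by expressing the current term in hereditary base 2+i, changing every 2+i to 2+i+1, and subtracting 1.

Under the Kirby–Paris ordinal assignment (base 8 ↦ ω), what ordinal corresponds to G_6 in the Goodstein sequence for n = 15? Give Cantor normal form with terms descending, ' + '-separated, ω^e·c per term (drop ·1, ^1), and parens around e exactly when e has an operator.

ω^(ω + 1) + ω^7·7 + ω^6·7 + ω^5·7 + ω^4·7 + ω^3·7 + ω^2·7 + ω·7 + 7

(0) 15|_2 = 2^(2 + 1) + 2^2 + 2 + 1 ↦ 3^(3 + 1) + 3^3 + 3 + 1|_3 = 112 ⇒ 111
(1) 111|_3 = 3^(3 + 1) + 3^3 + 3 ↦ 4^(4 + 1) + 4^4 + 4|_4 = 1284 ⇒ 1283
(2) 1283|_4 = 4^(4 + 1) + 4^4 + 3 ↦ 5^(5 + 1) + 5^5 + 3|_5 = 18753 ⇒ 18752
(3) 18752|_5 = 5^(5 + 1) + 5^5 + 2 ↦ 6^(6 + 1) + 6^6 + 2|_6 = 326594 ⇒ 326593
(4) 326593|_6 = 6^(6 + 1) + 6^6 + 1 ↦ 7^(7 + 1) + 7^7 + 1|_7 = 6588345 ⇒ 6588344
(5) 6588344|_7 = 7^(7 + 1) + 7^7 ↦ 8^(8 + 1) + 8^8|_8 = 150994944 ⇒ 150994943
(6) 150994943|_8 = 8^(8 + 1) + 7·8^7 + 7·8^6 + 7·8^5 + 7·8^4 + 7·8^3 + 7·8^2 + 7·8 + 7 ↦ 9^(9 + 1) + 7·9^7 + 7·9^6 + 7·9^5 + 7·9^4 + 7·9^3 + 7·9^2 + 7·9 + 7|_9 = 3524450281 ⇒ 3524450280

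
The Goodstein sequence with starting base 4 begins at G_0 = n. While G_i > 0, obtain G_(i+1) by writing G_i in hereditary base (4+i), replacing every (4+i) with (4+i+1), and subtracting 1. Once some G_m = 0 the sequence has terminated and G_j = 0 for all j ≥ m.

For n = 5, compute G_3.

step 0: 5 = 4 + 1; sub 5 for 4: 5 + 1; = 6; G_1 = 6−1 = 5
step 1: 5 = 5; sub 6 for 5: 6; = 6; G_2 = 6−1 = 5
step 2: 5 = 5; sub 7 for 6: 5; = 5; G_3 = 5−1 = 4
step 3: 4 = 4; sub 8 for 7: 4; = 4; G_4 = 4−1 = 3

4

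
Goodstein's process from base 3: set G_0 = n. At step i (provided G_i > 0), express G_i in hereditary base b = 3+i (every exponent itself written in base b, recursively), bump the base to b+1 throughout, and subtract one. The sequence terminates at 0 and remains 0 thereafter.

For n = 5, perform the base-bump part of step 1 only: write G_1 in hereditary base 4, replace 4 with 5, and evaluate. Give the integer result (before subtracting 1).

6

G_0=5  [base 3] 3 + 2  →[3↦4]→  4 + 2 = 6  −1 ⇒ G_1=5
G_1=5  [base 4] 4 + 1  →[4↦5]→  5 + 1 = 6  −1 ⇒ G_2=5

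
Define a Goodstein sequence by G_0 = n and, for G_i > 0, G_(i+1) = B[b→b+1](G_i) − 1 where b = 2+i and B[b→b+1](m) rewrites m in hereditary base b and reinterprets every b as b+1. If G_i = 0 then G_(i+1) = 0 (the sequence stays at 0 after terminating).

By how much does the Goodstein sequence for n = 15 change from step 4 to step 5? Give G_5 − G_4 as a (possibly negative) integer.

(0) 15|_2 = 2^(2 + 1) + 2^2 + 2 + 1 ↦ 3^(3 + 1) + 3^3 + 3 + 1|_3 = 112 ⇒ 111
(1) 111|_3 = 3^(3 + 1) + 3^3 + 3 ↦ 4^(4 + 1) + 4^4 + 4|_4 = 1284 ⇒ 1283
(2) 1283|_4 = 4^(4 + 1) + 4^4 + 3 ↦ 5^(5 + 1) + 5^5 + 3|_5 = 18753 ⇒ 18752
(3) 18752|_5 = 5^(5 + 1) + 5^5 + 2 ↦ 6^(6 + 1) + 6^6 + 2|_6 = 326594 ⇒ 326593
(4) 326593|_6 = 6^(6 + 1) + 6^6 + 1 ↦ 7^(7 + 1) + 7^7 + 1|_7 = 6588345 ⇒ 6588344

6261751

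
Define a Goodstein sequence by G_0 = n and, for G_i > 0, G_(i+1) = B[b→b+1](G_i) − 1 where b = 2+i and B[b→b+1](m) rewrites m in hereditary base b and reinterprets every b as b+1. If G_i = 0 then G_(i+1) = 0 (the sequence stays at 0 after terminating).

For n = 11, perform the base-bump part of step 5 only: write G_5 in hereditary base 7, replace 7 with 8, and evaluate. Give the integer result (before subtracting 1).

134217728

base 2: 11 = 2^(2 + 1) + 2 + 1; at 3: 3^(3 + 1) + 3 + 1 = 85; next = 84
base 3: 84 = 3^(3 + 1) + 3; at 4: 4^(4 + 1) + 4 = 1028; next = 1027
base 4: 1027 = 4^(4 + 1) + 3; at 5: 5^(5 + 1) + 3 = 15628; next = 15627
base 5: 15627 = 5^(5 + 1) + 2; at 6: 6^(6 + 1) + 2 = 279938; next = 279937
base 6: 279937 = 6^(6 + 1) + 1; at 7: 7^(7 + 1) + 1 = 5764802; next = 5764801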